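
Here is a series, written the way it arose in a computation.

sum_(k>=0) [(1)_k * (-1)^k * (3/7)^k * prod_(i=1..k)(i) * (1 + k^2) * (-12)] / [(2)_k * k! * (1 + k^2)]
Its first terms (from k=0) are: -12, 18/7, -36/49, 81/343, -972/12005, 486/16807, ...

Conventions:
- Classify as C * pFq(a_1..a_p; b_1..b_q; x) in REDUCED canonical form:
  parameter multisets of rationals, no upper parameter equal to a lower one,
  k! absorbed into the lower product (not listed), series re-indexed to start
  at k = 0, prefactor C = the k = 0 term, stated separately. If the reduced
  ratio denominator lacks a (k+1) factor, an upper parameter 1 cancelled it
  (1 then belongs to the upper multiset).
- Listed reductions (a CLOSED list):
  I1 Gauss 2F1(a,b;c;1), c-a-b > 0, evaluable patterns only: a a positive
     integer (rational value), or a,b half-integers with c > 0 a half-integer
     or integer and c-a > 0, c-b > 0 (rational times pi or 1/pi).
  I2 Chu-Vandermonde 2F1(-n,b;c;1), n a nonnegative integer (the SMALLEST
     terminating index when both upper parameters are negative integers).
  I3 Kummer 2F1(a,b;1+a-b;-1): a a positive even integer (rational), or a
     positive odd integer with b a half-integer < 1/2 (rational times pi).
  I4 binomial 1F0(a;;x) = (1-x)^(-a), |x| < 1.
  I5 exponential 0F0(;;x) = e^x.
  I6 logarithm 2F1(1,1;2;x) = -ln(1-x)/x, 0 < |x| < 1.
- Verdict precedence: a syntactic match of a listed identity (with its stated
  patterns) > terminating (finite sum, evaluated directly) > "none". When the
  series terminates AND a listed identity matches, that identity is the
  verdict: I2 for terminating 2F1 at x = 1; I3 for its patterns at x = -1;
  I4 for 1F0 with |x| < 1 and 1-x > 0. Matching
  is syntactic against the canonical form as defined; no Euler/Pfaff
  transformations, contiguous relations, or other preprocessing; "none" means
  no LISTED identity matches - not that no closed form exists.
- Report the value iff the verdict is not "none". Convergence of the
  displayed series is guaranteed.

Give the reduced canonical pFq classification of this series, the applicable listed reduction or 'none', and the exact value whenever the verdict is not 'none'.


Key step: from the first term -12: the running product (C = -12, x = -3/7) telescopes to a rising factorial.
Term ratio: r(k) = (-3/7) * (k+1) (k+1) / [(k+2) (k+1)] - rational; roots negated = parameters, x = (-3/7), C = -12.

Canonical form: C = -12 times 2F1 with upper {1, 1}, lower {2}, x = -3/7. Verdict: this is the logarithmic series (I6) (the logarithm: parameters (1,1;2), x = -3/7). Hence: (-28) * ln(10/7).


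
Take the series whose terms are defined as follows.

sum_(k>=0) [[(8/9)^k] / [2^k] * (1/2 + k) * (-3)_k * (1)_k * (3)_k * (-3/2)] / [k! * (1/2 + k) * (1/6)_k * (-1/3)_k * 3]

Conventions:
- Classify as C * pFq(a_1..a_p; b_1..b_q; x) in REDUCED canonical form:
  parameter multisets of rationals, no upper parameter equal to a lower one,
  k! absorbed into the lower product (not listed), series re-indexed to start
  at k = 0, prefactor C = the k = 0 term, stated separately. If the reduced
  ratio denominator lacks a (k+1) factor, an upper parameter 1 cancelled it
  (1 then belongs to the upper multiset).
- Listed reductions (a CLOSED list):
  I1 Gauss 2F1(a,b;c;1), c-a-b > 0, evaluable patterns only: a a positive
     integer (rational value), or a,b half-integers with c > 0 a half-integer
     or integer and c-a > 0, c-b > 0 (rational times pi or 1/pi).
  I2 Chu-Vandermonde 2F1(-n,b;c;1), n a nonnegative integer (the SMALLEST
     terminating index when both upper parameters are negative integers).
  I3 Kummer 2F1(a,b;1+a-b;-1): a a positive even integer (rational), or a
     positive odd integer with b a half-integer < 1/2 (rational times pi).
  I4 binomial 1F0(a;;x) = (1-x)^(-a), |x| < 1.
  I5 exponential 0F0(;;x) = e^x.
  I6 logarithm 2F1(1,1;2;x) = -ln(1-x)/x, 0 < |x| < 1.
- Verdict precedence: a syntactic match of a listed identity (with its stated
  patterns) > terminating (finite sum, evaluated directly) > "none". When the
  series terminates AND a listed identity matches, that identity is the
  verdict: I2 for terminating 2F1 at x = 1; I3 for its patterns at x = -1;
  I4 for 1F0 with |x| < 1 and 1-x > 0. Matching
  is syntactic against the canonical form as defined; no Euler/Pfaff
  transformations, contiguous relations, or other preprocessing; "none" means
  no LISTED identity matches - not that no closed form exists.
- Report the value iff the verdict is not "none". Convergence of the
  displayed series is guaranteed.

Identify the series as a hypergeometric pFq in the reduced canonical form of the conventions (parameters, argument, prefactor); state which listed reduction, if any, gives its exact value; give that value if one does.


Classification (C = -1/2): 3F2 with upper {-3, 1, 3}, lower {-1/3, 1/6}, argument x = 4/9. Verdict: terminating - no listed pattern fits, but -3 in the upper list cuts the series at k = 3; direct evaluation. Sum: 4877/182.

First insight: from the first term -1/2: the constant factors (C = -1/2) combine into one prefactor.
Ratio: r(k) = (4/9) * (k-3) (k+1) (k+3) / [(k-1/3) (k+1/6) (k+1)] - rational in k, leading ratio (4/9); with t_0 = -1/2, classification follows.


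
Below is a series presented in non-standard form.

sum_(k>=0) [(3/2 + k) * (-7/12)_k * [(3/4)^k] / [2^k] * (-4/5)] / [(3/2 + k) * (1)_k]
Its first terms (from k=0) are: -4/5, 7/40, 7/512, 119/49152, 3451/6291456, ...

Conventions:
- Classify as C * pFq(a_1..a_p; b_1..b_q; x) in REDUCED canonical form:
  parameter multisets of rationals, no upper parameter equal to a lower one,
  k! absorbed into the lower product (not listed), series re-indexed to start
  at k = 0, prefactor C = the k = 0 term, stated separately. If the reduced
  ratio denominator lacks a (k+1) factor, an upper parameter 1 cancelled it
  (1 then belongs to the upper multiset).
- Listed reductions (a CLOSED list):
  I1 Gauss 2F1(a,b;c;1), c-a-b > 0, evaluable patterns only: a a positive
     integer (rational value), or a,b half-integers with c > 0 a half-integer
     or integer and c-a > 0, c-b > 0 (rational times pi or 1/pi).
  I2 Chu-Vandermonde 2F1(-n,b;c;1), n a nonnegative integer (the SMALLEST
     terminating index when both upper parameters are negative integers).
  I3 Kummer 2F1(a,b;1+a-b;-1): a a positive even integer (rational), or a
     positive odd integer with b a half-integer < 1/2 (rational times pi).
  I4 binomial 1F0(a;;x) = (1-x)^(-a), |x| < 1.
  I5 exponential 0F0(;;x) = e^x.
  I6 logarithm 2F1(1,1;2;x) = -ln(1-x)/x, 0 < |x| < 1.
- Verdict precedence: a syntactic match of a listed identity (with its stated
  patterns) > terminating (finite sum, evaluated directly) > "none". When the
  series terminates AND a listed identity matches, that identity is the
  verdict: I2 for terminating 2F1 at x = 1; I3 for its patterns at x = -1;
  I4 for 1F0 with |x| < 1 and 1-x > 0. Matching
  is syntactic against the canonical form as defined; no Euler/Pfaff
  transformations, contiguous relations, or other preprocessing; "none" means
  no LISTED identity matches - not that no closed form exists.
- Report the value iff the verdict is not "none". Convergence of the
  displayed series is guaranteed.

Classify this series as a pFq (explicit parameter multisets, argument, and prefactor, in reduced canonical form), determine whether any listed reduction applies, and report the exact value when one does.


First insight: with t_0 = -4/5, k + 3/2 divides numerator and denominator alike; C = -4/5 after cancelling.
Term ratio: r(k) = (3/8) * (k-7/12) / [(k+1)] - poly over poly, x = (3/8) from leading terms; C = -4/5 at k = 0.

With C = -4/5: the canonical form is 1F0(-7/12; -; 3/8). Verdict: this is the I4 binomial reduction (the 1F0 binomial series: exponent 7/12, x = 3/8). Exact value: (-4/5) * (5/8)^(7/12).


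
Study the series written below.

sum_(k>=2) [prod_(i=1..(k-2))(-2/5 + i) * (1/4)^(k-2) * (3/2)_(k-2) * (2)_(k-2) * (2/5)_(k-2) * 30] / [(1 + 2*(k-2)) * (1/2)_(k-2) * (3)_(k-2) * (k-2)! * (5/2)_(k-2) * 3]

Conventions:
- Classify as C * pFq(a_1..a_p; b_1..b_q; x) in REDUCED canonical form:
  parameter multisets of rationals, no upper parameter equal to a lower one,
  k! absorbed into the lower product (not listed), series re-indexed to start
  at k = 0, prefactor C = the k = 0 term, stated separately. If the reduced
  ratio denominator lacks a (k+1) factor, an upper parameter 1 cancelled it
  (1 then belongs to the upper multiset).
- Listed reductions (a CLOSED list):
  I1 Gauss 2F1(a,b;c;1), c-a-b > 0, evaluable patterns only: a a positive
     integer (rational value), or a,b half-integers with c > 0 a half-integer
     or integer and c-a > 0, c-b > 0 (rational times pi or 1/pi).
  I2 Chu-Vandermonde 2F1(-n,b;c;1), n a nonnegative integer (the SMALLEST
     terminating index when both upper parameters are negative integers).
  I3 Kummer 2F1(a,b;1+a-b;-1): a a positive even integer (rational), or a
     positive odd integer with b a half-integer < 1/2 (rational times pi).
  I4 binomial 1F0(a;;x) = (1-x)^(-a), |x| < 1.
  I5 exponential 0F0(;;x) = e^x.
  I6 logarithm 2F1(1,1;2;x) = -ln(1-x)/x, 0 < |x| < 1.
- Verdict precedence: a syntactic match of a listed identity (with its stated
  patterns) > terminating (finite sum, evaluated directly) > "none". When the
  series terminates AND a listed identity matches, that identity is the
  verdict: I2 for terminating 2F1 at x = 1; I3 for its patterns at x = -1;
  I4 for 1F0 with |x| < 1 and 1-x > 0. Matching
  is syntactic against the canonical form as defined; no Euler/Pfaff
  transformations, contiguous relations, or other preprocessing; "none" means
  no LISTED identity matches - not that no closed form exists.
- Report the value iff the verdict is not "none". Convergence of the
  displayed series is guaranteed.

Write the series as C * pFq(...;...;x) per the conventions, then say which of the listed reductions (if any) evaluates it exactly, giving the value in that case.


Classification (C = 10): 3F2 with upper {2/5, 3/5, 2}, lower {5/2, 3}, argument x = 1/4. Verdict: none. No listed pattern accepts 3F2(2/5, 3/5, 2; 5/2, 3; 1/4).

The tell: with t_0 = 10, the constant factors (C = 10) combine into one prefactor.
Adjacent-term ratio: r(k) = (1/4) * (k+2/5) (k+3/5) (k+2) / [(k+5/2) (k+3) (k+1)] - rational; roots negated = parameters, x = (1/4), C = 10.


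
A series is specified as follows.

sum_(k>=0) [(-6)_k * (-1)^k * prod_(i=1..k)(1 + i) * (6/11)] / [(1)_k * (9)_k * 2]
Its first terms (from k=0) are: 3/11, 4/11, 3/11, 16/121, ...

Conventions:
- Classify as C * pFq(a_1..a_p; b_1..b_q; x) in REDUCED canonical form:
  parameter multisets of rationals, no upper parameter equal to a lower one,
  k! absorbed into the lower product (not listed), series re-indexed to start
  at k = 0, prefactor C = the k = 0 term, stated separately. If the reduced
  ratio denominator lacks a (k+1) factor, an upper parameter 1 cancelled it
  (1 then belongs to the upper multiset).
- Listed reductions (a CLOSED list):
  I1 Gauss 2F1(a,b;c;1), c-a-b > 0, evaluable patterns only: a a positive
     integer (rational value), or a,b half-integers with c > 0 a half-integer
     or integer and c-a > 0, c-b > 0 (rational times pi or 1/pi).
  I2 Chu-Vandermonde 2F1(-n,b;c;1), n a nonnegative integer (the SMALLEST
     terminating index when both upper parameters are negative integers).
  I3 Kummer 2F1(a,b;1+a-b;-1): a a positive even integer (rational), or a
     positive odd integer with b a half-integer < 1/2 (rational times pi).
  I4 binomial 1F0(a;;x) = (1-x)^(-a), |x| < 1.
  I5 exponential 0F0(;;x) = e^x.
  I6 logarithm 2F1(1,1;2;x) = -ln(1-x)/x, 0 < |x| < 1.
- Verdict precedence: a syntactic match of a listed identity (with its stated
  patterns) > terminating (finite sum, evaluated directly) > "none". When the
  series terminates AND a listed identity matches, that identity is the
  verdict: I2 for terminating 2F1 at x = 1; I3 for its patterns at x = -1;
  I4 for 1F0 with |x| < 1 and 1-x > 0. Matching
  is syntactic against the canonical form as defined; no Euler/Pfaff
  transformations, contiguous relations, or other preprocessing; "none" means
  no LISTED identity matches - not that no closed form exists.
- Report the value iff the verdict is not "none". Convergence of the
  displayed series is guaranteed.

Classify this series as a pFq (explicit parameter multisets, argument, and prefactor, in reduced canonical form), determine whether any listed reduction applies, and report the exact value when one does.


Classification (C = 3/11): 2F1 with upper {-6, 2}, lower {9}, argument x = -1. Verdict: this is Kummer (I3) (x = -1; c = 9 equals 1+a-b for upper {-6, 2}: listed pattern). Sum: 12/11.

Key observation: t_0 being 3/11, (1)_k (C = 3/11) is k! itself.
Term ratio: r(k) = (-1) * (k-6) (k+2) / [(k+9) (k+1)] - rational; roots negated = parameters, x = (-1), C = 3/11.


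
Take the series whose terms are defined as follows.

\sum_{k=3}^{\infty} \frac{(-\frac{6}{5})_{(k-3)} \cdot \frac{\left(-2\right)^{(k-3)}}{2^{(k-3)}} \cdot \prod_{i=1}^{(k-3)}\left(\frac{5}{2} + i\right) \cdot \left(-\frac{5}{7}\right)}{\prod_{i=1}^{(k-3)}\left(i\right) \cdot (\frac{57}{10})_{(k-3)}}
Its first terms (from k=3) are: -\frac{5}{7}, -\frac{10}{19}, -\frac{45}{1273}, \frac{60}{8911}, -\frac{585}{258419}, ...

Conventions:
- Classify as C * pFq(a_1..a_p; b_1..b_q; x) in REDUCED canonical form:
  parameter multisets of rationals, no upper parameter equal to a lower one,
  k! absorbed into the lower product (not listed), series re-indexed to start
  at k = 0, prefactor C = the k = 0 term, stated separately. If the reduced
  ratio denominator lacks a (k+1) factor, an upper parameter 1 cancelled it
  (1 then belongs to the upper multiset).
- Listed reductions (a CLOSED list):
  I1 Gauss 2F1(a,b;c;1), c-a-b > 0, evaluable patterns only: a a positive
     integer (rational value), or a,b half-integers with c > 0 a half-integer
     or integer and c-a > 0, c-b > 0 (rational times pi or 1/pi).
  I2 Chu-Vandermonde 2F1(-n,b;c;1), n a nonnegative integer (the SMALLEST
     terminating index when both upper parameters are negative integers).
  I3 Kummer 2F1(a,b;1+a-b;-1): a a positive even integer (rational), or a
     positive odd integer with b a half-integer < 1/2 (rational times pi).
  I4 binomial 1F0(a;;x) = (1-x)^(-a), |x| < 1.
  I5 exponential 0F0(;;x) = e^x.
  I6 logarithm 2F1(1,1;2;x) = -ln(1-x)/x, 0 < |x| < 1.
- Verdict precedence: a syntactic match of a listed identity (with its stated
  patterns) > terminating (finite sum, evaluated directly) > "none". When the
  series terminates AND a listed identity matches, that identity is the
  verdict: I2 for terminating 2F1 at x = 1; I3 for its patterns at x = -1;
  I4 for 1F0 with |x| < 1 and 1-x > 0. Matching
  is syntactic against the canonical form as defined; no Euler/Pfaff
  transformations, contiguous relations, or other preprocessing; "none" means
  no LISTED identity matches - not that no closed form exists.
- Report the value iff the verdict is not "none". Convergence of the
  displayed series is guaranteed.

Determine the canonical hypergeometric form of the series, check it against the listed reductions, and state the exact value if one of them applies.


Classification (C = -\frac{5}{7}): 2F1 with upper {-\frac{6}{5}, \frac{7}{2}}, lower {\frac{57}{10}}, argument x = -1. Verdict: none - at argument -1 the multisets {-\frac{6}{5}, \frac{7}{2}} ; {\frac{57}{10}} match no listed identity.

Key observation: t_0 being -\frac{5}{7}, the running product (C = -5/7) telescopes to a rising factorial.
Consecutive-term ratio: r(k) = -1 * (k-\frac{6}{5}) (k+\frac{7}{2}) / [(k+\frac{57}{10}) (k+1)] - rational in k, leading ratio -1; with t_0 = -\frac{5}{7}, classification follows.


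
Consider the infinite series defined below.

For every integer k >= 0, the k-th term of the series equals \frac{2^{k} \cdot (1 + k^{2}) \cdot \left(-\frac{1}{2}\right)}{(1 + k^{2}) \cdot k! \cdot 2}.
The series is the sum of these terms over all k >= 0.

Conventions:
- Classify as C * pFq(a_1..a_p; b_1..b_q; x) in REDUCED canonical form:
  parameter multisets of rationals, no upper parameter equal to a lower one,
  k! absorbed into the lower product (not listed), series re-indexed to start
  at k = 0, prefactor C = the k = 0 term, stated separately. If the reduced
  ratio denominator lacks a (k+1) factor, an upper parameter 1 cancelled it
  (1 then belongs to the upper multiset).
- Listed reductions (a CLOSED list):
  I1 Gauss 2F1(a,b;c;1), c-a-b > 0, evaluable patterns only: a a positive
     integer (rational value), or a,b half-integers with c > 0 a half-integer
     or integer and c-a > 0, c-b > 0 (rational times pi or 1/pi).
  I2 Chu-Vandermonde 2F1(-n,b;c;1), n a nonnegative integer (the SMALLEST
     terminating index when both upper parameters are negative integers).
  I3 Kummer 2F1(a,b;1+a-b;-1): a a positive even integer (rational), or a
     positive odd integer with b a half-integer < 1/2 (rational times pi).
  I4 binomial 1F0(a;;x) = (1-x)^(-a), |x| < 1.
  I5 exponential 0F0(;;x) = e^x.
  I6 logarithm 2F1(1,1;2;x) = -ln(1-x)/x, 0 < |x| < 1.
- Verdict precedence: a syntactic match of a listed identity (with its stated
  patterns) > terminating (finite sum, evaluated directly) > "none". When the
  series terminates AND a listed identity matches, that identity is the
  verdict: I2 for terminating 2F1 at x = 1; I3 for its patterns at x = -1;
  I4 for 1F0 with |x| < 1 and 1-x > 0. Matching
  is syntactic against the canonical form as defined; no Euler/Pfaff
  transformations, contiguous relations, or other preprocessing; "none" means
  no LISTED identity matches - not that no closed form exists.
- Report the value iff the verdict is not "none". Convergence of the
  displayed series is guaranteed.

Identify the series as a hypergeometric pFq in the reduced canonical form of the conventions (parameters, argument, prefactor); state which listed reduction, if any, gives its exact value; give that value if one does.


x = 2 here; the reduced form reads 0F0, upper {-}, lower {-}, C = -\frac{1}{4}. Verdict: this is the I5 exponential reduction (the 0F0 exponential series at x = 2). Its exact value is \left(-\frac{1}{4}\right) \cdot e^{2}.

Key observation: with t_0 = -\frac{1}{4}, the factor k^2 + 1 cancels (top and bottom), leaving C = -1/4.
Ratio: r(k) = 2 * 1 / [(k+1)] - poly over poly, x = 2 from leading terms; C = -\frac{1}{4} at k = 0.


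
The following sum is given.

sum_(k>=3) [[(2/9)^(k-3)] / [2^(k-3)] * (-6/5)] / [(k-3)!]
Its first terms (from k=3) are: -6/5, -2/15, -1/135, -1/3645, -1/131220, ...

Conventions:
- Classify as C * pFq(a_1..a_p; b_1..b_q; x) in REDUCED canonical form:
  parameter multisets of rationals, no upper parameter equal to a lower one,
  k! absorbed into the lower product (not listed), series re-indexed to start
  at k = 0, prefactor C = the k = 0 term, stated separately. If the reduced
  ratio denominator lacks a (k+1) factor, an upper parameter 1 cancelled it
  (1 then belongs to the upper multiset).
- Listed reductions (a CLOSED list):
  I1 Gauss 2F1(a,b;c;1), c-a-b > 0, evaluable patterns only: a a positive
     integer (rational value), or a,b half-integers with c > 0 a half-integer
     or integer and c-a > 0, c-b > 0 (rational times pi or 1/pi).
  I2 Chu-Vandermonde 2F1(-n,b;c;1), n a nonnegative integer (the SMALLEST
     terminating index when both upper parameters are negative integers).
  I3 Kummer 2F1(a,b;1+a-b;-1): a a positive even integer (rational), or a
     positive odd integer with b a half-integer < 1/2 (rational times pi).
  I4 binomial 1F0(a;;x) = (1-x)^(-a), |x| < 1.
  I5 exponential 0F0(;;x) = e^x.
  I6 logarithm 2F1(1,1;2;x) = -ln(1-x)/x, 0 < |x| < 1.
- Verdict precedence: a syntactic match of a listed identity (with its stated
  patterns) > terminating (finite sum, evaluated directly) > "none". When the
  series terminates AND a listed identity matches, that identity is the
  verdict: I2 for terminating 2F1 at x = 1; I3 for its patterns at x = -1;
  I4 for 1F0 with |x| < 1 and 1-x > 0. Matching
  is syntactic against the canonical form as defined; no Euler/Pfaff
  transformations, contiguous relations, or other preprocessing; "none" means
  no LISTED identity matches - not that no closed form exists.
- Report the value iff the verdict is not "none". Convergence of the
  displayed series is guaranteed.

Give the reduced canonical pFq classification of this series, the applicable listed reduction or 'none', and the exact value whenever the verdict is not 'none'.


Classification (C = -6/5): 0F0 with upper {-}, lower {-}, argument x = 1/9. Verdict: the exponential series (I5) fires (the 0F0 exponential series at x = 1/9). Its exact value is (-6/5) * e^(1/9).

First insight: x = (1/9) and the two k-th powers (prefactor -6/5) combine into one argument.
Consecutive-term ratio: r(k) = (1/9) * 1 / [(k+1)] - rational in k, leading ratio (1/9); with t_0 = -6/5, classification follows.


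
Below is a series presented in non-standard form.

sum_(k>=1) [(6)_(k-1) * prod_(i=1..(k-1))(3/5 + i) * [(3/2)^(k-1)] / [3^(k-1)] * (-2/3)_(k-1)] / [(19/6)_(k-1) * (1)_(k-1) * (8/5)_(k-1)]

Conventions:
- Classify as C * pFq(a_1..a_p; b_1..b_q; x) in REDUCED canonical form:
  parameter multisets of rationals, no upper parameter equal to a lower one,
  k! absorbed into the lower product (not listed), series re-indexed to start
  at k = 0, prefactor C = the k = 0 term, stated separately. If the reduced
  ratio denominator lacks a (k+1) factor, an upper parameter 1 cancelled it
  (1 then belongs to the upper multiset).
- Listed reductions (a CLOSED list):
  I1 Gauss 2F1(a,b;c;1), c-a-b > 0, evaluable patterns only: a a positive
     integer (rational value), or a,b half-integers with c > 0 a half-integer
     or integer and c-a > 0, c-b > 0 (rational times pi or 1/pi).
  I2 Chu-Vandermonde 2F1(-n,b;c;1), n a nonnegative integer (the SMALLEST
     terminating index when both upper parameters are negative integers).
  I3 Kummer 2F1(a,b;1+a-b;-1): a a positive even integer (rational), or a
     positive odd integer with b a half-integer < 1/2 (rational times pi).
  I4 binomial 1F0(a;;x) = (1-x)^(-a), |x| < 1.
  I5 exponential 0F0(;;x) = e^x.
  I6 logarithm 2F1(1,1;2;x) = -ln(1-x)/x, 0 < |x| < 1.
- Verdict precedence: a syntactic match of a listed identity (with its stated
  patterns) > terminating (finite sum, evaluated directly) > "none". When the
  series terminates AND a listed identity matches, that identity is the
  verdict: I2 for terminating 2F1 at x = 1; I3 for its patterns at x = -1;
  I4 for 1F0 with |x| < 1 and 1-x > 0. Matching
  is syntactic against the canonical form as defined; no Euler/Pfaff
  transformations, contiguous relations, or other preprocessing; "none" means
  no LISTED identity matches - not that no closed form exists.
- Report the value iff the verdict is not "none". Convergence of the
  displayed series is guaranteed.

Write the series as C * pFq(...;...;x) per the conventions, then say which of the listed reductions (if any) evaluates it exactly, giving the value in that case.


Key observation: from the first term 1: the parameter 8/5 appears in both the upper and lower lists and cancels.
Ratio: r(k) = (1/2) * (k-2/3) (k+6) / [(k+19/6) (k+1)] ; factor over Q: parameters, x = (1/2), and C = 1.

Reduced: x = 1/2, 2F1, upper = {-2/3, 6}, lower = {19/6}, C = 1. Verdict: none (x = 1/2): each listed identity misses the multisets {-2/3, 6} ; {19/6}.


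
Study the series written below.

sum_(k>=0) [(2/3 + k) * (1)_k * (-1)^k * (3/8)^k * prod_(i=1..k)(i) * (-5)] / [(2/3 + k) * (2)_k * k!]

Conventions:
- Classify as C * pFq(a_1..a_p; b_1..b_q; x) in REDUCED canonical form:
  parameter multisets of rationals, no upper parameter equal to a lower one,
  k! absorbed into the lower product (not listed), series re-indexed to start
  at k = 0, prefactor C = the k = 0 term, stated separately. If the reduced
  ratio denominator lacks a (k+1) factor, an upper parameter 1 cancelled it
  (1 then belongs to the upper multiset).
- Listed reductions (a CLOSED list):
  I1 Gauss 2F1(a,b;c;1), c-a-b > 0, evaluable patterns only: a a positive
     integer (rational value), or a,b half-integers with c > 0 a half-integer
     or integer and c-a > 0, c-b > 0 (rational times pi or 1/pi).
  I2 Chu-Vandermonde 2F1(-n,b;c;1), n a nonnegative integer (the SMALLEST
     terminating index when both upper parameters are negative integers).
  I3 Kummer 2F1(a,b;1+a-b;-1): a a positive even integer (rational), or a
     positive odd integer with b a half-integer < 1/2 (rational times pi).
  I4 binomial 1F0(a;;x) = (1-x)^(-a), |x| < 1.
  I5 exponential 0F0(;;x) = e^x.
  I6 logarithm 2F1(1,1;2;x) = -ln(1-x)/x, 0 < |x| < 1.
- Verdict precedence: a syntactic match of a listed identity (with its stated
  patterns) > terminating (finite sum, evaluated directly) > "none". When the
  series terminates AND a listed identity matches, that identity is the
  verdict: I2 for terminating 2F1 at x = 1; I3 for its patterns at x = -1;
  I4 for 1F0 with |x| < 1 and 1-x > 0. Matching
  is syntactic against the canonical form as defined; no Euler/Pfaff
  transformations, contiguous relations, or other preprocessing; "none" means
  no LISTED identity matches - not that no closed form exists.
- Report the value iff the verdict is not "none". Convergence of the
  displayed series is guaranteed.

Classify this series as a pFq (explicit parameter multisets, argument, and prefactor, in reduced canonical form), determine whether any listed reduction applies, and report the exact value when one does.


With C = -5: the canonical form is 2F1(1, 1; 2; -3/8). Verdict: logarithm (I6) fires (the logarithm: parameters (1,1;2), x = -3/8). Sum: (-40/3) * ln(11/8).

First insight: with t_0 = -5, the running product (C = -5) telescopes to a rising factorial.
Adjacent-term ratio: r(k) = (-3/8) * (k+1) (k+1) / [(k+2) (k+1)] - rational in k. x = (-3/8); t_0 = -5; negate the roots.


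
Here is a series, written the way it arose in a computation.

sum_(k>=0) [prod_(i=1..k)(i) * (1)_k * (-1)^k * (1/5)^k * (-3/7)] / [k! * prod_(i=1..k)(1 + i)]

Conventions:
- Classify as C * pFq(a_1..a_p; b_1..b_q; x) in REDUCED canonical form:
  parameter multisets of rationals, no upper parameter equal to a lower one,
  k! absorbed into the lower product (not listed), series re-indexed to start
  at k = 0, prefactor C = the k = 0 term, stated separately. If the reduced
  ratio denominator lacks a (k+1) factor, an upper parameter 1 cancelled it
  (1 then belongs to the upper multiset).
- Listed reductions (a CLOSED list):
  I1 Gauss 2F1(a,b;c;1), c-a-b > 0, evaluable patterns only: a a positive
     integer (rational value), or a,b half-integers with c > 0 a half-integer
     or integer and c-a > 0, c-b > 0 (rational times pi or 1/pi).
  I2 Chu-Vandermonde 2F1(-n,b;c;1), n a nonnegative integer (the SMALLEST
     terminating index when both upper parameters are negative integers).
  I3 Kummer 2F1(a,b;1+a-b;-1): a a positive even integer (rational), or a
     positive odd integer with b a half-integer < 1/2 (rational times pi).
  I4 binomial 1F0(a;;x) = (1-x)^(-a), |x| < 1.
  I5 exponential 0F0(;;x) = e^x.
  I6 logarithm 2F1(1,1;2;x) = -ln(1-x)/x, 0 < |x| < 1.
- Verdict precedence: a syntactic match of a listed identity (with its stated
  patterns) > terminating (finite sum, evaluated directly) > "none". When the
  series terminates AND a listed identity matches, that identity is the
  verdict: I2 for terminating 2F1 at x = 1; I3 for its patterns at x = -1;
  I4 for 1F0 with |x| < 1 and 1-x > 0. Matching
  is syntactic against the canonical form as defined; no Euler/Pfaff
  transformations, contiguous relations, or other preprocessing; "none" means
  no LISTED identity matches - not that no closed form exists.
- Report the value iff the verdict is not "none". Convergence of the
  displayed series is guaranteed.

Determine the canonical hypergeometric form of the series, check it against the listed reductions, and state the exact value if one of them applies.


x = -1/5 here; the reduced form reads 2F1, upper {1, 1}, lower {2}, C = -3/7. Verdict: the logarithmic series (I6) applies (the logarithm: parameters (1,1;2), x = -1/5). Its exact value is (-15/7) * ln(6/5).

Key observation: t_0 being -3/7, the lower running product (C = -3/7, x = -1/5) is a rising factorial.
Ratio: r(k) = (-1/5) * (k+1) (k+1) / [(k+2) (k+1)] - poly over poly, x = (-1/5) from leading terms; C = -3/7 at k = 0.


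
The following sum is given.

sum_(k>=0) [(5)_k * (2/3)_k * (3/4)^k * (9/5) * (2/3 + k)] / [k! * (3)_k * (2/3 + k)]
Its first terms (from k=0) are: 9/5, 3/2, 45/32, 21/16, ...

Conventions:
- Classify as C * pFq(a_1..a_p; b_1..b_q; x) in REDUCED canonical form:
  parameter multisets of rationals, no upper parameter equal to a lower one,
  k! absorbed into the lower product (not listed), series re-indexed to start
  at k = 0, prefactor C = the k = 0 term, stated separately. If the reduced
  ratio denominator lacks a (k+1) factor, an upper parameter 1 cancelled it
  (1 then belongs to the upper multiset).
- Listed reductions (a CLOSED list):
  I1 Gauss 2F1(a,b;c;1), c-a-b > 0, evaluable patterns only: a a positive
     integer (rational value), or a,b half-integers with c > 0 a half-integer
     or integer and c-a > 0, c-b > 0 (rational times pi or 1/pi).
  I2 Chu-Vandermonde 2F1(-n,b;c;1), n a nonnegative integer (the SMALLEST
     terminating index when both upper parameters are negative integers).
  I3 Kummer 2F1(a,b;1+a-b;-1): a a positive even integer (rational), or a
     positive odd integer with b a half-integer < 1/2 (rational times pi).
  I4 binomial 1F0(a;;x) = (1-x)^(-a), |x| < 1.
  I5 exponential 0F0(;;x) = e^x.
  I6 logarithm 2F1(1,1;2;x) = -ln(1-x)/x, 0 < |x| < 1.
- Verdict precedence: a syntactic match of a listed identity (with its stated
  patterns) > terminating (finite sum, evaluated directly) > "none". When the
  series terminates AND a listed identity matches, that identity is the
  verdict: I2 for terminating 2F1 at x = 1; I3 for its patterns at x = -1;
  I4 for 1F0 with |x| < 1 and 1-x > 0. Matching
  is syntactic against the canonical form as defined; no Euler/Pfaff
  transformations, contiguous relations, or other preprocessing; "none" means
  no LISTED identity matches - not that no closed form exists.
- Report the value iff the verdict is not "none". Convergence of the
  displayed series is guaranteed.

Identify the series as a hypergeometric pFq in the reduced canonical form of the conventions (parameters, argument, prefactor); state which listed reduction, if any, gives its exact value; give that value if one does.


Structural cue: x = (3/4) and striking the common factor k + 2/3 reduces the term (C = 9/5, x = 3/4).
Consecutive-term ratio: r(k) = (3/4) * (k+2/3) (k+5) / [(k+3) (k+1)] - rational in k, leading ratio (3/4); with t_0 = 9/5, classification follows.

With C = 9/5: the canonical form is 2F1(2/3, 5; 3; 3/4). Verdict: none here - no I1-I6 shape fits x = 3/4 with lower {3}.


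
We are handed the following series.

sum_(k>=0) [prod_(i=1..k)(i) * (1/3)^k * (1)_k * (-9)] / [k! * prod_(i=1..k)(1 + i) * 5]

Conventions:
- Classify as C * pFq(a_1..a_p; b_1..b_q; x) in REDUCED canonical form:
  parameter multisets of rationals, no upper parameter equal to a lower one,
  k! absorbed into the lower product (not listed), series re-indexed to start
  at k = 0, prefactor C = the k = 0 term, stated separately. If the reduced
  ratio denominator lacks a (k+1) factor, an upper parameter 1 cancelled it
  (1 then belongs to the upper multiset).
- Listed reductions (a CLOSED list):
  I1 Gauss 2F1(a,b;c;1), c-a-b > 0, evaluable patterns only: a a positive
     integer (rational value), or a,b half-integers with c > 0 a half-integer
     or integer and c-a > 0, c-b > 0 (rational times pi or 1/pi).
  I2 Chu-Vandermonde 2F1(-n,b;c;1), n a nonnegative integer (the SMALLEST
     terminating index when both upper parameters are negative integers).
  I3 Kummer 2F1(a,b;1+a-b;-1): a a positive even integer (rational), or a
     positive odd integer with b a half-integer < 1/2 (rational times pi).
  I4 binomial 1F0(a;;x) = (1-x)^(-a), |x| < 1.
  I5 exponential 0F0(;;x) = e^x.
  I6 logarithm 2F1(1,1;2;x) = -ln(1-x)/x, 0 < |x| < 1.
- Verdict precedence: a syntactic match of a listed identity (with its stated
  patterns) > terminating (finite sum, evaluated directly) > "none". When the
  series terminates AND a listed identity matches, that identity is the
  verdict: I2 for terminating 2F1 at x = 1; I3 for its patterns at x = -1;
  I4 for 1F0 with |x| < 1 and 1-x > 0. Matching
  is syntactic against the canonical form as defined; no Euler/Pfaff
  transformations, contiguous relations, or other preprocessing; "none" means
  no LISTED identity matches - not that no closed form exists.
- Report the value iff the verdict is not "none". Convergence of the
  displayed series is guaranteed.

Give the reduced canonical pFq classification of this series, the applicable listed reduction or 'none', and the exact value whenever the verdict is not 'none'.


Prefactor -9/5, argument 1/3: 2F1 with upper {1, 1} over lower {2}. Verdict at x = 1/3: the I6 logarithm reduction matches (the logarithm: parameters (1,1;2), x = 1/3). Hence: (27/5) * ln(2/3).

First insight: with t_0 = -9/5, the constant factors (prefactor -9/5) combine into one prefactor.
Ratio: r(k) = (1/3) * (k+1) (k+1) / [(k+2) (k+1)] - rational in k. x = (1/3); t_0 = -9/5; negate the roots.


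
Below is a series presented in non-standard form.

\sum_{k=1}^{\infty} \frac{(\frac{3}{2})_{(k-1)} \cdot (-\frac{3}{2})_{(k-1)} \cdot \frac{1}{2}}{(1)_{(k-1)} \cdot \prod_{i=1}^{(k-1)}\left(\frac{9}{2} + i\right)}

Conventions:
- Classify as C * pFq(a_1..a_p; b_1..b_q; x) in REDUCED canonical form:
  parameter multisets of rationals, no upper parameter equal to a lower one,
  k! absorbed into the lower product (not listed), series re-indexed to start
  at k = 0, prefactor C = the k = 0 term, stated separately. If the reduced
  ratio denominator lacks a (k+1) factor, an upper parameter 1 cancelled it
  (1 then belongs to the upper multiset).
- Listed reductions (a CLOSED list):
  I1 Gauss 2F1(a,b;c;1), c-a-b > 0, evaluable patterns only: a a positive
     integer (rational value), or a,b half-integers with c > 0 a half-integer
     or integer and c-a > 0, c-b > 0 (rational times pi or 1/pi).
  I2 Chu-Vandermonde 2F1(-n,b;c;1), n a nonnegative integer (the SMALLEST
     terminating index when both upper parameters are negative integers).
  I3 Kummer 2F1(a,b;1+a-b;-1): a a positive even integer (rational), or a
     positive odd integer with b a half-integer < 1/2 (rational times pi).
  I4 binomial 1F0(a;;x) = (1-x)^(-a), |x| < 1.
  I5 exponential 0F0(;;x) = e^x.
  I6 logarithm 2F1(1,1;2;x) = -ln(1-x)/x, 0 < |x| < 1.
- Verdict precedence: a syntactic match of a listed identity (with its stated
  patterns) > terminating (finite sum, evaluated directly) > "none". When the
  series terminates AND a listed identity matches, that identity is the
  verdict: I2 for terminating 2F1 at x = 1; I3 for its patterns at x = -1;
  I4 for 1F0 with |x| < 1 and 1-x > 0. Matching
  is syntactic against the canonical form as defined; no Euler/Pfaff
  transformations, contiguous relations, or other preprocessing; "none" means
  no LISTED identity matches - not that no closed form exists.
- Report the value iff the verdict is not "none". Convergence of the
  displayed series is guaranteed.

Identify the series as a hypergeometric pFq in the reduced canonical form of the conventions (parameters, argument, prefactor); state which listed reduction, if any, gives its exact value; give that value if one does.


First insight: with t_0 = \frac{1}{2}, (1)_k (C = 1/2, x = 1) is k! itself.
Term ratio: r(k) = 1 * (k-\frac{3}{2}) (k+\frac{3}{2}) / [(k+\frac{11}{2}) (k+1)] - poly over poly, x = 1 from leading terms; C = \frac{1}{2} at k = 0.

Reduced: x = 1, 2F1, upper = {-\frac{3}{2}, \frac{3}{2}}, lower = {\frac{11}{2}}, C = \frac{1}{2}. Verdict: Gauss's theorem I1 (half-integer case) matches (x = 1; upper {-\frac{3}{2}, \frac{3}{2}} half-integers, c = \frac{11}{2} in the evaluable pattern). Sum: \frac{6615}{65536} \cdot \pi.


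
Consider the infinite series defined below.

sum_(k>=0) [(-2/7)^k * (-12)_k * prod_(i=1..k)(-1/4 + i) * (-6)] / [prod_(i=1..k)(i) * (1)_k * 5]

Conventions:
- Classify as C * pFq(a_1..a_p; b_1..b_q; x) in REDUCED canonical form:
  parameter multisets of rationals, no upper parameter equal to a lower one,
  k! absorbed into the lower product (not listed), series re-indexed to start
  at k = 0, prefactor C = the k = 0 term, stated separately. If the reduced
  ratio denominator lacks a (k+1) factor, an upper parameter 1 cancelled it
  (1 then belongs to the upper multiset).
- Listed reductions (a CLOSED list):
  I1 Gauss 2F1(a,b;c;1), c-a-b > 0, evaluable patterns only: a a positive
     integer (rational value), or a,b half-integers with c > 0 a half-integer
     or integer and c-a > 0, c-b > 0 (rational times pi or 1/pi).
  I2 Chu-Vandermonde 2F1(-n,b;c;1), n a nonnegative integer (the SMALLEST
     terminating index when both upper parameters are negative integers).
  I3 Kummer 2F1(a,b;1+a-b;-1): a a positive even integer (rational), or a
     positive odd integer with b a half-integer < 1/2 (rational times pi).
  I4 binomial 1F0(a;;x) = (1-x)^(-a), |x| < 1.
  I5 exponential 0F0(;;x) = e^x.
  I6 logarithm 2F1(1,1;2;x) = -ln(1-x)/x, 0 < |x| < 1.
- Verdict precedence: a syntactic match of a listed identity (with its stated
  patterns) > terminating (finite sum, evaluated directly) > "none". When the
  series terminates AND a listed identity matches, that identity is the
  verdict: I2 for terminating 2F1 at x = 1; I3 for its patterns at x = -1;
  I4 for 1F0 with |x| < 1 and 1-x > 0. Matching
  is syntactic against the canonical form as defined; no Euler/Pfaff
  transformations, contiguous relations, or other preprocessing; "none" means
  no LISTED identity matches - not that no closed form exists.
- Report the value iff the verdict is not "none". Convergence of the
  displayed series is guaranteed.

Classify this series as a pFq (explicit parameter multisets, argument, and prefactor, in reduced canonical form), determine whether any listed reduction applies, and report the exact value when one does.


Canonical form: C = -6/5 times 2F1 with upper {-12, 3/4}, lower {1}, x = -2/7. Verdict: terminating - the sum ends at index 12 because -12 is a negative integer; exact evaluation follows. Value: -328250760482171619/20733773668679680.

Key observation: x = (-2/7) and the product of the first k integers (prefactor -6/5) is k!.
Adjacent-term ratio: r(k) = (-2/7) * (k-12) (k+3/4) / [(k+1) (k+1)] ; factor over Q: parameters, x = (-2/7), and C = -6/5.


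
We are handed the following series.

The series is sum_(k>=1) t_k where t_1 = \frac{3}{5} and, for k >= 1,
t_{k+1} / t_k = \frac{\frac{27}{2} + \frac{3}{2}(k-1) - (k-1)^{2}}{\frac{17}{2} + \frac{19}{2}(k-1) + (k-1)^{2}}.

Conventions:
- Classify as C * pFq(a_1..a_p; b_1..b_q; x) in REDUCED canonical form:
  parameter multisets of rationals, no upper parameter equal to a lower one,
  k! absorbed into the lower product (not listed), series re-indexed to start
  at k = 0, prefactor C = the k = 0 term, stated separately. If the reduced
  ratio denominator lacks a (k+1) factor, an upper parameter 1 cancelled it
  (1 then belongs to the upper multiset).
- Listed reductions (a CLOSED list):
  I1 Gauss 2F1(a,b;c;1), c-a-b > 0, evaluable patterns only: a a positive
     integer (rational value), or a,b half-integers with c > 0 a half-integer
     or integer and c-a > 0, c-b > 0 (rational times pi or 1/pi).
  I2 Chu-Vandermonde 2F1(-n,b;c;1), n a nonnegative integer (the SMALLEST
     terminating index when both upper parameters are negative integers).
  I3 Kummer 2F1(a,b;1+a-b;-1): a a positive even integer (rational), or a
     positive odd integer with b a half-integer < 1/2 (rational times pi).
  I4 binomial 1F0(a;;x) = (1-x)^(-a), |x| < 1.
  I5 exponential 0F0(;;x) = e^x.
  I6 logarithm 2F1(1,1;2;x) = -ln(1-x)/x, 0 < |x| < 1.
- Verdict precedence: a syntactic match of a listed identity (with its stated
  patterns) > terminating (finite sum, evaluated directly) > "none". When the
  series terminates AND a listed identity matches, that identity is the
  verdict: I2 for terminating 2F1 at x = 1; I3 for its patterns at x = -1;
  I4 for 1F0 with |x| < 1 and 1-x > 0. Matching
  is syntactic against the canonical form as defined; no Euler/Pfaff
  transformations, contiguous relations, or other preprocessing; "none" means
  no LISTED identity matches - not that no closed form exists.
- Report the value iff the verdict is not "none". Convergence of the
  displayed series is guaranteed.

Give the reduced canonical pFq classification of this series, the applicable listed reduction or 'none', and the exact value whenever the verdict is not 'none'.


The series (x = -1) is 2F1: upper {-\frac{9}{2}, 3}, lower {\frac{17}{2}}, prefactor \frac{3}{5}. Verdict at x = -1: Kummer's theorem (I3) matches (x = -1; c = \frac{17}{2} equals 1+a-b for upper {-\frac{9}{2}, 3}: listed pattern). Its exact value is \frac{27027}{32768} \cdot \pi.

Structural cue: x = -1 and factor the ratio over Q (C = 3/5): negated roots = parameters.
Step ratio: r(k) = -1 * (k-\frac{9}{2}) (k+3) / [(k+\frac{17}{2}) (k+1)] ; factor over Q: parameters, x = -1, and C = \frac{3}{5}.
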